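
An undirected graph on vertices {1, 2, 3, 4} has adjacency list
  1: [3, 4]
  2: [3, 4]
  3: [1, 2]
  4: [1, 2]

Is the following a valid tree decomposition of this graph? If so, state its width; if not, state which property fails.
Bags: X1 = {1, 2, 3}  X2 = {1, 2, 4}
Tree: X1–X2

Yes; width 2.

Vertex coverage: the bags together contain {1, 2, 3, 4}, the full vertex set. Edge coverage: each edge of G has both endpoints in at least one bag. Running intersection: for every vertex, the bags containing it form a connected subtree. All three properties hold, so this is a valid tree decomposition of width max|bag| − 1 = 2, and hence tw(G) ≤ 2.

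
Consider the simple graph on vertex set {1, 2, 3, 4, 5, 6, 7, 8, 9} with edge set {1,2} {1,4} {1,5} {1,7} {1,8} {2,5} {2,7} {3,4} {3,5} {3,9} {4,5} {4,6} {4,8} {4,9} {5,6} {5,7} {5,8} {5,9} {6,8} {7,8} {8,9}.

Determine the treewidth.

A width-3 tree decomposition is:
Bags: B1 = {1, 5, 7, 8}  B2 = {1, 2, 5, 7}  B3 = {1, 4, 5, 8}  B4 = {4, 5, 8, 9}  B5 = {4, 5, 6, 8}  B6 = {3, 4, 5, 9}
Tree: B1–B2, B1–B3, B3–B4, B4–B5, B4–B6
The largest bag has 4 vertices, giving width 3; this decomposition certifies tw(G) ≤ 3. For the lower bound, the 4 vertices {1, 2, 5, 7} are pairwise adjacent, and any tree decomposition puts a clique entirely inside one bag — forcing width ≥ 3. The upper and lower bounds meet at 3, so that is the treewidth.

3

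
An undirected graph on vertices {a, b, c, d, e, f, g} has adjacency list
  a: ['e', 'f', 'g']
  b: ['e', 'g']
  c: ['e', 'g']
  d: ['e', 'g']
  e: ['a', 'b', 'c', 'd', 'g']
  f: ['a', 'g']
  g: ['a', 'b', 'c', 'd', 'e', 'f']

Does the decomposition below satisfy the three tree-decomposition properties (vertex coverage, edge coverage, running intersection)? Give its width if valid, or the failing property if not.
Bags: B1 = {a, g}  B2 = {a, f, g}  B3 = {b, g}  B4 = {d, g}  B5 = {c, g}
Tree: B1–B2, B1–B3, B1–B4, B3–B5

A tree decomposition must satisfy three properties: every vertex lies in some bag; for every edge, both endpoints lie together in some bag; and for every vertex, the bags containing it form a connected subtree. Here vertex e appears in no bag, so the decomposition is invalid.

No — vertex e appears in no bag.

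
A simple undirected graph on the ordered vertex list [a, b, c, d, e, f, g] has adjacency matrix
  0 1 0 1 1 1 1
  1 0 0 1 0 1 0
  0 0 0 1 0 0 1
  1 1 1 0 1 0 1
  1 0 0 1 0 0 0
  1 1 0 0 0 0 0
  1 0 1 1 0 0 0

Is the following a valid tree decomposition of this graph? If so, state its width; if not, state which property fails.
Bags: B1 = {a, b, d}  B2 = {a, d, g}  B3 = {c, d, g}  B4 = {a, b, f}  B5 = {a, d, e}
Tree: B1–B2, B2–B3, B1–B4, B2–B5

Checking the three conditions: (i) the bags cover all of {a, b, c, d, e, f, g}; (ii) for each edge, some bag contains both endpoints; (iii) the bags containing any fixed vertex form a subtree. All hold, so the decomposition is valid with width 3 − 1 = 2.

Yes; width 2.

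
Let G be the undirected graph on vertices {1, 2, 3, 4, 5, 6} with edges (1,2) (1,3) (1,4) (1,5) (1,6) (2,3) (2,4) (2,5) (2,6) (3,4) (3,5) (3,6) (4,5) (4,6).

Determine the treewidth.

A width-4 tree decomposition is:
Bags: B1 = {1, 2, 3, 4, 5}  B2 = {1, 2, 3, 4, 6}
Tree: B1–B2
Each bag holds 5 vertices, so the decomposition has width 4, which upper-bounds the treewidth. For the lower bound, the 5 vertices {1, 2, 3, 4, 5} are pairwise adjacent, and any tree decomposition puts a clique entirely inside one bag — forcing width ≥ 4. The upper and lower bounds meet at 4, so that is the treewidth.

4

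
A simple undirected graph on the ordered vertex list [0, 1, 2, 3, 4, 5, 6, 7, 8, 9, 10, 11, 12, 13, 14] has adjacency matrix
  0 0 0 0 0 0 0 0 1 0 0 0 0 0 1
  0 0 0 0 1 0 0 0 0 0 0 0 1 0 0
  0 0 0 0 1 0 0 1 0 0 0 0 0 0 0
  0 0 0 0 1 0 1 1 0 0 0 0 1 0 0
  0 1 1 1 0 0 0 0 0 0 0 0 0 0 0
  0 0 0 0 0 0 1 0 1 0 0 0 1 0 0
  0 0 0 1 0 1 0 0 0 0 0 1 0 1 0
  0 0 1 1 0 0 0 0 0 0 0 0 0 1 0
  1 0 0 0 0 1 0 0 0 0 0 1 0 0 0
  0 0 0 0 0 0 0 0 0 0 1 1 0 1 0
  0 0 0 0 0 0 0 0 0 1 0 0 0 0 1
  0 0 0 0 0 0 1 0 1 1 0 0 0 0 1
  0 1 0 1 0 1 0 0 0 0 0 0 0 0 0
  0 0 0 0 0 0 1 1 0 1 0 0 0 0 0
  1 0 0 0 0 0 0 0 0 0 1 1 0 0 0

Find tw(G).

3

A width-3 tree decomposition is:
Bags: B1 = {0, 8, 10, 14}  B2 = {8, 10, 11, 14}  B3 = {8, 9, 10, 11}  B4 = {5, 8, 9, 11}  B5 = {5, 6, 9, 11}  B6 = {5, 6, 9, 13}  B7 = {5, 6, 12, 13}  B8 = {3, 6, 12, 13}  B9 = {3, 7, 12, 13}  B10 = {1, 3, 7, 12}  B11 = {1, 3, 4, 7}  B12 = {1, 2, 4, 7}
Tree: B1–B2, B2–B3, B3–B4, B4–B5, B5–B6, B6–B7, B7–B8, B8–B9, B9–B10, B10–B11, B11–B12
Every bag has size at most 4, so the width is 4 − 1 = 3 and tw(G) ≤ 3. For the lower bound: the 4 vertex sets {0,10,14}, {8}, {11}, {5,6,9,13} are disjoint, each induces a connected subgraph, and every pair is joined by at least one edge of G. Contracting each set to a single vertex therefore yields K_{4} as a minor, and since treewidth is minor-monotone, tw(G) ≥ tw(K_{4}) = 3. Therefore the treewidth is 3.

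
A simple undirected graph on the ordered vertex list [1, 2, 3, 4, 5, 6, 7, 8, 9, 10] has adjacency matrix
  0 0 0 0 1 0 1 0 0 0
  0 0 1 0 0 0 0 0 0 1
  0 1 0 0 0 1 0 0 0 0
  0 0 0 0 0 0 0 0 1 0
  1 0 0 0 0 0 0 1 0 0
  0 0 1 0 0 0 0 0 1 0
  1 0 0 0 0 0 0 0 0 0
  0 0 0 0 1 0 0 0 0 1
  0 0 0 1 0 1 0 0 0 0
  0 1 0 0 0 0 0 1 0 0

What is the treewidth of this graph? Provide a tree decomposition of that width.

The largest bag has 2 vertices, giving width 1; this decomposition certifies tw(G) ≤ 1. Any graph with an edge has treewidth ≥ 1, and G has the edge 4–9. Therefore the treewidth is 1.

Treewidth 1.
One such decomposition:
Bags: B1 = {4, 9}  B2 = {6, 9}  B3 = {3, 6}  B4 = {2, 3}  B5 = {2, 10}  B6 = {8, 10}  B7 = {5, 8}  B8 = {1, 5}  B9 = {1, 7}
Tree: B1–B2, B2–B3, B3–B4, B4–B5, B5–B6, B6–B7, B7–B8, B8–B9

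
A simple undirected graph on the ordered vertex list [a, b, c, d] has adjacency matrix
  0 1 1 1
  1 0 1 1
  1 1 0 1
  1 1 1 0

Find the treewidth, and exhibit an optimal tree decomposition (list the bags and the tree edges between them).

With just one bag of size 4, the width is 4 − 1 = 3, so tw(G) ≤ 3. Conversely, {a, b, c, d} is a clique of size 4, and the vertices of any clique must share a bag in every tree decomposition; so some bag has ≥ 4 vertices and tw(G) ≥ 3. The upper and lower bounds meet at 3, so that is the treewidth.

Treewidth 3.
Bags: B1 = {a, b, c, d}
Tree: (single bag)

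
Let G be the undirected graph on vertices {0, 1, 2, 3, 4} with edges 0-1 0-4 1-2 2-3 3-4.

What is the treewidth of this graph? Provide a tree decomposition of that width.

Each bag holds 3 vertices, so the decomposition has width 2, which upper-bounds the treewidth. Since 2–3–4–0–1–2 is a cycle in G, G is not acyclic. Forests are exactly the graphs of treewidth ≤ 1, so tw(G) ≥ 2. Combining the bounds, tw(G) = 2.

Treewidth 2.
Bags: B1 = {2, 3, 4}  B2 = {0, 2, 4}  B3 = {0, 1, 2}
Tree: B1–B2, B2–B3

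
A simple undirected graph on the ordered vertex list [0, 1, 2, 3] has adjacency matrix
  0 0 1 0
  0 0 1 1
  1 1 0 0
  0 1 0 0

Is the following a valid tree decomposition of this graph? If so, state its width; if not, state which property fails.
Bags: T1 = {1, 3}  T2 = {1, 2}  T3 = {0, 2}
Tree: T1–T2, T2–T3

Yes; width 1.

Checking the three conditions: (i) the bags cover all of {0, 1, 2, 3}; (ii) for each edge, some bag contains both endpoints; (iii) the bags containing any fixed vertex form a subtree. All hold, so the decomposition is valid with width 2 − 1 = 1.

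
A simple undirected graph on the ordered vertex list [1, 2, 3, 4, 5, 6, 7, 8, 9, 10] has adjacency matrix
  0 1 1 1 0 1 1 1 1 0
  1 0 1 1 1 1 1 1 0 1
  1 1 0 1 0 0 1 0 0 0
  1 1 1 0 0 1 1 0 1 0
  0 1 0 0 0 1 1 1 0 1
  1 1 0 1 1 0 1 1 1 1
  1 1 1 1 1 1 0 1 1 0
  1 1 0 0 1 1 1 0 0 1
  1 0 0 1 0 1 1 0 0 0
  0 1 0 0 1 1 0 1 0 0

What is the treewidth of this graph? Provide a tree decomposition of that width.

Every bag has size at most 5, so the width is 5 − 1 = 4 and tw(G) ≤ 4. For the lower bound, the 5 vertices {1, 4, 6, 7, 9} are pairwise adjacent, and any tree decomposition puts a clique entirely inside one bag — forcing width ≥ 4. The upper and lower bounds meet at 4, so that is the treewidth.

Treewidth 4.
Bags: B1 = {2, 5, 6, 7, 8}  B2 = {1, 2, 6, 7, 8}  B3 = {1, 2, 4, 6, 7}  B4 = {1, 2, 3, 4, 7}  B5 = {2, 5, 6, 8, 10}  B6 = {1, 4, 6, 7, 9}
Tree: B1–B2, B2–B3, B3–B4, B1–B5, B3–B6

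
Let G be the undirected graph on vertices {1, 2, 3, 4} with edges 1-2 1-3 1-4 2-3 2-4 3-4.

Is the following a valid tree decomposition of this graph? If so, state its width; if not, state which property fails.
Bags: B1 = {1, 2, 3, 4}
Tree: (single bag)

Vertex coverage: the bags together contain {1, 2, 3, 4}, the full vertex set. Edge coverage: each edge of G has both endpoints in at least one bag. Running intersection: for every vertex, the bags containing it form a connected subtree. All three properties hold, so this is a valid tree decomposition of width max|bag| − 1 = 3, and hence tw(G) ≤ 3.

Yes; width 3.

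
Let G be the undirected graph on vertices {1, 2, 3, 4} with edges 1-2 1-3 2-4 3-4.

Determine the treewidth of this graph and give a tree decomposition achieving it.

Every bag has size at most 3, so the width is 3 − 1 = 2 and tw(G) ≤ 2. The edges 2–1–3–4–2 form a cycle, so G is not a tree and its treewidth is at least 2. Therefore the treewidth is 2.

Treewidth 2.
Bags: B1 = {1, 2, 3}  B2 = {2, 3, 4}
Tree: B1–B2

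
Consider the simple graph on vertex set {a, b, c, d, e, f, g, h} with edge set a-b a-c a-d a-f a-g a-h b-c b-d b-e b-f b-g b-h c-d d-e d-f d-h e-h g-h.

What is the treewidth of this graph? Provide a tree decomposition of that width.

The largest bag has 4 vertices, giving width 3; this decomposition certifies tw(G) ≤ 3. Conversely, {b, d, e, h} is a clique of size 4, and the vertices of any clique must share a bag in every tree decomposition; so some bag has ≥ 4 vertices and tw(G) ≥ 3. Combining the bounds, tw(G) = 3.

Treewidth 3.
One such decomposition:
Bags: B1 = {a, b, d, h}  B2 = {b, d, e, h}  B3 = {a, b, d, f}  B4 = {a, b, c, d}  B5 = {a, b, g, h}
Tree: B1–B2, B1–B3, B1–B4, B1–B5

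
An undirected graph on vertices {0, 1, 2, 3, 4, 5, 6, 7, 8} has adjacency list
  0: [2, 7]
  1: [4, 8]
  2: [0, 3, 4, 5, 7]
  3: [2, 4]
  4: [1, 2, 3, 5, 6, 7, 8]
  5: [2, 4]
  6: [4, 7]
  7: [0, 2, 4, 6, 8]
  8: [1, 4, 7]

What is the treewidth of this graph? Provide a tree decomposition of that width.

Each bag holds 3 vertices, so the decomposition has width 2, which upper-bounds the treewidth. For the lower bound, the 3 vertices {0, 2, 7} are pairwise adjacent, and any tree decomposition puts a clique entirely inside one bag — forcing width ≥ 2. Combining the bounds, tw(G) = 2.

Treewidth 2.
One optimal decomposition is:
Bags: B1 = {4, 7, 8}  B2 = {2, 4, 7}  B3 = {1, 4, 8}  B4 = {2, 3, 4}  B5 = {4, 6, 7}  B6 = {2, 4, 5}  B7 = {0, 2, 7}
Tree: B1–B2, B1–B3, B2–B4, B2–B5, B2–B6, B2–B7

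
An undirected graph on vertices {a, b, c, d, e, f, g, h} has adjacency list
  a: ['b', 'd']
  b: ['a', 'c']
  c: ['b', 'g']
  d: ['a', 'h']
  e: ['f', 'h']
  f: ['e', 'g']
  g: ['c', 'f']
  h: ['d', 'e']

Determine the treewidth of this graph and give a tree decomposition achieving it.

Treewidth 2.
One optimal decomposition is:
Bags: B1 = {e, f, h}  B2 = {d, f, h}  B3 = {a, d, f}  B4 = {a, b, f}  B5 = {b, c, f}  B6 = {c, f, g}
Tree: B1–B2, B2–B3, B3–B4, B4–B5, B5–B6

The largest bag has 3 vertices, giving width 2; this decomposition certifies tw(G) ≤ 2. Since f–e–h–d–a–b–c–g–f is a cycle in G, G is not acyclic. Forests are exactly the graphs of treewidth ≤ 1, so tw(G) ≥ 2. Hence tw(G) = 2 exactly.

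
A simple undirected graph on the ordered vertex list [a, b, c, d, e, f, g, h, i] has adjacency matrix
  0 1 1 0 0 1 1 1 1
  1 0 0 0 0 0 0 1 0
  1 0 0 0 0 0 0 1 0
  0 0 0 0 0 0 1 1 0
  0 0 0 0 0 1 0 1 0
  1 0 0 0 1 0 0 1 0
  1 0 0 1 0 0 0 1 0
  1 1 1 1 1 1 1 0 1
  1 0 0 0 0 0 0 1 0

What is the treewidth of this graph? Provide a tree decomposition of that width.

Treewidth 2.
One optimal decomposition is:
Bags: B1 = {d, g, h}  B2 = {a, g, h}  B3 = {a, f, h}  B4 = {a, h, i}  B5 = {a, c, h}  B6 = {a, b, h}  B7 = {e, f, h}
Tree: B1–B2, B2–B3, B3–B4, B4–B5, B5–B6, B3–B7

The largest bag has 3 vertices, giving width 2; this decomposition certifies tw(G) ≤ 2. Conversely, {d, g, h} is a clique of size 3, and the vertices of any clique must share a bag in every tree decomposition; so some bag has ≥ 3 vertices and tw(G) ≥ 2. Combining the bounds, tw(G) = 2.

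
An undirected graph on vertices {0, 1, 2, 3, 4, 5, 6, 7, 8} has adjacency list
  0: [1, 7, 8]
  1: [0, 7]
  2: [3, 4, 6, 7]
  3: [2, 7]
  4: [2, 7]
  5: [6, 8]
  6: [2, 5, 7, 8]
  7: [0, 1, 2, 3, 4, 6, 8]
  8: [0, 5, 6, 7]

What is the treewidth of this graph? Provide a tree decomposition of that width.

Treewidth 2.
One optimal decomposition is:
Bags: B1 = {2, 6, 7}  B2 = {6, 7, 8}  B3 = {0, 7, 8}  B4 = {2, 3, 7}  B5 = {0, 1, 7}  B6 = {5, 6, 8}  B7 = {2, 4, 7}
Tree: B1–B2, B2–B3, B1–B4, B3–B5, B2–B6, B1–B7

Each bag holds 3 vertices, so the decomposition has width 2, which upper-bounds the treewidth. For the lower bound, the 3 vertices {5, 6, 8} are pairwise adjacent, and any tree decomposition puts a clique entirely inside one bag — forcing width ≥ 2. Therefore the treewidth is 2.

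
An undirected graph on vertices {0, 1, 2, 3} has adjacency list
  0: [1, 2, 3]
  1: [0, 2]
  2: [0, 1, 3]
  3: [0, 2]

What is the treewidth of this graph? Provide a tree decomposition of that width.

Treewidth 2.
One optimal decomposition is:
Bags: B1 = {0, 1, 2}  B2 = {0, 2, 3}
Tree: B1–B2

Every bag has size at most 3, so the width is 3 − 1 = 2 and tw(G) ≤ 2. Conversely, {0, 1, 2} is a clique of size 3, and the vertices of any clique must share a bag in every tree decomposition; so some bag has ≥ 3 vertices and tw(G) ≥ 2. Therefore the treewidth is 2.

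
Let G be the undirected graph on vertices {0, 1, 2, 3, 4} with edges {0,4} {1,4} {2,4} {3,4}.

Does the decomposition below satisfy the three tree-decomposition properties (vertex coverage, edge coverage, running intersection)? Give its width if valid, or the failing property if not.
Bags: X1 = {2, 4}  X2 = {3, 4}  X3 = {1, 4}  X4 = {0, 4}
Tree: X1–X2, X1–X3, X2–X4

Yes; width 1.

Checking the three conditions: (i) the bags cover all of {0, 1, 2, 3, 4}; (ii) for each edge, some bag contains both endpoints; (iii) the bags containing any fixed vertex form a subtree. All hold, so the decomposition is valid with width 2 − 1 = 1.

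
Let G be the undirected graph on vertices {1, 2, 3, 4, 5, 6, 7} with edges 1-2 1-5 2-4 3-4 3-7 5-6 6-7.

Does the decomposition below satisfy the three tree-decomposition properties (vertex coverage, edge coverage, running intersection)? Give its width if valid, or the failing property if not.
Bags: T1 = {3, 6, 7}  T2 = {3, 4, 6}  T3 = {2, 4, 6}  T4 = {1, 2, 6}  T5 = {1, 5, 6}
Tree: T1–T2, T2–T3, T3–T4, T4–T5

Checking the three conditions: (i) the bags cover all of {1, 2, 3, 4, 5, 6, 7}; (ii) for each edge, some bag contains both endpoints; (iii) the bags containing any fixed vertex form a subtree. All hold, so the decomposition is valid with width 3 − 1 = 2.

Yes; width 2.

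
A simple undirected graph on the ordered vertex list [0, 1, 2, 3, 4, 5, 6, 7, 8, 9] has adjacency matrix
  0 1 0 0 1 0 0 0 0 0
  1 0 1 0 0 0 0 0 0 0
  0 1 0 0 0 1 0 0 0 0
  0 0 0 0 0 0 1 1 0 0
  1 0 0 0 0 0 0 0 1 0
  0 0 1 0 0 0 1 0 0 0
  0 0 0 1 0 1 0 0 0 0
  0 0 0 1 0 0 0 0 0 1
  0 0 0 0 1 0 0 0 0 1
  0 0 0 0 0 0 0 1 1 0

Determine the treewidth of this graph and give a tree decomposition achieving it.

Treewidth 2.
Bags: B1 = {3, 7, 9}  B2 = {3, 6, 9}  B3 = {5, 6, 9}  B4 = {2, 5, 9}  B5 = {1, 2, 9}  B6 = {0, 1, 9}  B7 = {0, 4, 9}  B8 = {4, 8, 9}
Tree: B1–B2, B2–B3, B3–B4, B4–B5, B5–B6, B6–B7, B7–B8

The largest bag has 3 vertices, giving width 2; this decomposition certifies tw(G) ≤ 2. For the lower bound, G contains the cycle 9–7–3–6–5–2–1–0–4–8–9, so G is not a forest; only forests have treewidth ≤ 1, hence tw(G) ≥ 2. Therefore the treewidth is 2.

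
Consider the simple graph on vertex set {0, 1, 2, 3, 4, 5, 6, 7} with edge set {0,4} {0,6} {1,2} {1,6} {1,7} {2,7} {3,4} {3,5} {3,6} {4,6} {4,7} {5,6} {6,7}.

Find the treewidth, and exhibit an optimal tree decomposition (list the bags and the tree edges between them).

Treewidth 2.
Bags: B1 = {4, 6, 7}  B2 = {0, 4, 6}  B3 = {3, 4, 6}  B4 = {3, 5, 6}  B5 = {1, 6, 7}  B6 = {1, 2, 7}
Tree: B1–B2, B2–B3, B3–B4, B1–B5, B5–B6

Every bag has size at most 3, so the width is 3 − 1 = 2 and tw(G) ≤ 2. On the other hand G contains the 3-clique {1, 2, 7}. A clique must lie in a single bag of any decomposition, so no decomposition can have width below 2. Combining the bounds, tw(G) = 2.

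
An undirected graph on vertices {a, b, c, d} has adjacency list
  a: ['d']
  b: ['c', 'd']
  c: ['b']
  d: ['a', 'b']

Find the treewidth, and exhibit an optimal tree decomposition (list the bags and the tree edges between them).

Each bag holds 2 vertices, so the decomposition has width 1, which upper-bounds the treewidth. Since G has at least one edge (e.g. c–b), it is not an edgeless graph, so tw(G) ≥ 1. The upper and lower bounds meet at 1, so that is the treewidth.

Treewidth 1.
One optimal decomposition is:
Bags: B1 = {b, c}  B2 = {b, d}  B3 = {a, d}
Tree: B1–B2, B2–B3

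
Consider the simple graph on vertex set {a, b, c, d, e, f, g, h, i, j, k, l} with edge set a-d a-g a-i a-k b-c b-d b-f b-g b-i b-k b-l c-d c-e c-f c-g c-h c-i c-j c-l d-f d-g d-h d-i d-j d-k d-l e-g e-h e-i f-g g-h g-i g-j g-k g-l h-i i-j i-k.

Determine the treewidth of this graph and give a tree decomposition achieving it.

Each bag holds 5 vertices, so the decomposition has width 4, which upper-bounds the treewidth. Conversely, {b, c, d, f, g} is a clique of size 5, and the vertices of any clique must share a bag in every tree decomposition; so some bag has ≥ 5 vertices and tw(G) ≥ 4. Hence tw(G) = 4 exactly.

Treewidth 4.
Bags: B1 = {b, c, d, g, i}  B2 = {b, d, g, i, k}  B3 = {b, c, d, g, l}  B4 = {b, c, d, f, g}  B5 = {a, d, g, i, k}  B6 = {c, d, g, h, i}  B7 = {c, d, g, i, j}  B8 = {c, e, g, h, i}
Tree: B1–B2, B1–B3, B3–B4, B2–B5, B1–B6, B6–B7, B6–B8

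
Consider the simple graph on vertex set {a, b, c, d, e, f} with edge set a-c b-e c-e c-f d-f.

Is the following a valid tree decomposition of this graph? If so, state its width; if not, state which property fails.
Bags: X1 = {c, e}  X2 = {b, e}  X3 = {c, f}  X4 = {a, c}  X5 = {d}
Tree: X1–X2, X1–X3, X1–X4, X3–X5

A tree decomposition must satisfy three properties: every vertex lies in some bag; for every edge, both endpoints lie together in some bag; and for every vertex, the bags containing it form a connected subtree. Here edge (f,d) lies in no bag, so the decomposition is invalid.

No — edge (f,d) lies in no bag.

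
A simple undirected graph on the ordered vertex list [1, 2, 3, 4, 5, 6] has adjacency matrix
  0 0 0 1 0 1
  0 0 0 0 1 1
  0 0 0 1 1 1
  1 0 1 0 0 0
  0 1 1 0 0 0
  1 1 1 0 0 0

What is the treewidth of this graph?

2

A width-2 tree decomposition is:
Bags: B1 = {2, 5, 6}  B2 = {3, 5, 6}  B3 = {1, 3, 6}  B4 = {1, 3, 4}
Tree: B1–B2, B2–B3, B3–B4
Each bag holds 3 vertices, so the decomposition has width 2, which upper-bounds the treewidth. For the lower bound, G contains the cycle 2–5–3–6–2, so G is not a forest; only forests have treewidth ≤ 1, hence tw(G) ≥ 2. Therefore the treewidth is 2.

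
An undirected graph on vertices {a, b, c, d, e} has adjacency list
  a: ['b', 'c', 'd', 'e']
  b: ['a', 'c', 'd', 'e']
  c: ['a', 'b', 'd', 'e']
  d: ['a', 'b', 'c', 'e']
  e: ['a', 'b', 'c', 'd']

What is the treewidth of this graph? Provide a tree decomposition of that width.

Treewidth 4.
Bags: B1 = {a, b, c, d, e}
Tree: (single bag)

A single bag containing all 5 vertices is trivially a valid decomposition of width 4. On the other hand G contains the 5-clique {a, b, c, d, e}. A clique must lie in a single bag of any decomposition, so no decomposition can have width below 4. Combining the bounds, tw(G) = 4.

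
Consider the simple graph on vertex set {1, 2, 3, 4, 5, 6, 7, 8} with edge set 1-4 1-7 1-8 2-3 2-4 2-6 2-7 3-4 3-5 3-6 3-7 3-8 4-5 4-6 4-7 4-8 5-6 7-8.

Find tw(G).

A width-3 tree decomposition is:
Bags: B1 = {3, 4, 7, 8}  B2 = {2, 3, 4, 7}  B3 = {2, 3, 4, 6}  B4 = {1, 4, 7, 8}  B5 = {3, 4, 5, 6}
Tree: B1–B2, B2–B3, B1–B4, B3–B5
The largest bag has 4 vertices, giving width 3; this decomposition certifies tw(G) ≤ 3. For the lower bound, the 4 vertices {1, 4, 7, 8} are pairwise adjacent, and any tree decomposition puts a clique entirely inside one bag — forcing width ≥ 3. Therefore the treewidth is 3.

3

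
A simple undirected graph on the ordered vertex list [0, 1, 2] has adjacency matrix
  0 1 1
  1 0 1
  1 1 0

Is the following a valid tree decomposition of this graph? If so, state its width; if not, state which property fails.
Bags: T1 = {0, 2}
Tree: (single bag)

A tree decomposition must satisfy three properties: every vertex lies in some bag; for every edge, both endpoints lie together in some bag; and for every vertex, the bags containing it form a connected subtree. Here vertex 1 appears in no bag, so the decomposition is invalid.

No — vertex 1 appears in no bag.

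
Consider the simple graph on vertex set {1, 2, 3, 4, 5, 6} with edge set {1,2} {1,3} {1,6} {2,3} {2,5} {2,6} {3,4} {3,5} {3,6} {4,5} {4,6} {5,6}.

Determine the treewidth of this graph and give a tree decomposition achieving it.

Treewidth 3.
One optimal decomposition is:
Bags: B1 = {2, 3, 5, 6}  B2 = {3, 4, 5, 6}  B3 = {1, 2, 3, 6}
Tree: B1–B2, B1–B3

The largest bag has 4 vertices, giving width 3; this decomposition certifies tw(G) ≤ 3. On the other hand G contains the 4-clique {1, 2, 3, 6}. A clique must lie in a single bag of any decomposition, so no decomposition can have width below 3. Hence tw(G) = 3 exactly.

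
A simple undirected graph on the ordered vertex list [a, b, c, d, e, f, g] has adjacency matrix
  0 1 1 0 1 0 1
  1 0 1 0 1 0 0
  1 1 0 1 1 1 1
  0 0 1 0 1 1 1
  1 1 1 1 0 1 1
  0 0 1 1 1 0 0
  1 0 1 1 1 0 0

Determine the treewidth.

3

A width-3 tree decomposition is:
Bags: B1 = {c, d, e, g}  B2 = {a, c, e, g}  B3 = {c, d, e, f}  B4 = {a, b, c, e}
Tree: B1–B2, B1–B3, B2–B4
The largest bag has 4 vertices, giving width 3; this decomposition certifies tw(G) ≤ 3. For the lower bound, the 4 vertices {c, d, e, g} are pairwise adjacent, and any tree decomposition puts a clique entirely inside one bag — forcing width ≥ 3. The upper and lower bounds meet at 3, so that is the treewidth.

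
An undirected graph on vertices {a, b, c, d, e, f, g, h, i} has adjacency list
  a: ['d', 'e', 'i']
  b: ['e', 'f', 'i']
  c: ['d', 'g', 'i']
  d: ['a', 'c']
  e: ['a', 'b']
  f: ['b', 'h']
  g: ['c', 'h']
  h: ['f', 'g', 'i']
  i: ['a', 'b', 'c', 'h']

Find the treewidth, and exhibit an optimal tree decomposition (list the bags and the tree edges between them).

Every bag has size at most 4, so the width is 4 − 1 = 3 and tw(G) ≤ 3. For the lower bound: the 4 vertex sets {a,d,e}, {b}, {i}, {c,f,g,h} are disjoint, each induces a connected subgraph, and every pair is joined by at least one edge of G. Contracting each set to a single vertex therefore yields K_{4} as a minor, and since treewidth is minor-monotone, tw(G) ≥ tw(K_{4}) = 3. Combining the bounds, tw(G) = 3.

Treewidth 3.
Bags: B1 = {a, b, d, e}  B2 = {a, b, d, i}  B3 = {b, c, d, i}  B4 = {b, c, f, i}  B5 = {c, f, h, i}  B6 = {c, f, g, h}
Tree: B1–B2, B2–B3, B3–B4, B4–B5, B5–B6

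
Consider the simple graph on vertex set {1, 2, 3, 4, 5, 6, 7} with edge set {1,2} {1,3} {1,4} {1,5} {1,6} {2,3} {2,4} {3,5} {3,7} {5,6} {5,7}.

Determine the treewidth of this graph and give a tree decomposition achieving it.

Treewidth 2.
Bags: B1 = {3, 5, 7}  B2 = {1, 3, 5}  B3 = {1, 5, 6}  B4 = {1, 2, 3}  B5 = {1, 2, 4}
Tree: B1–B2, B2–B3, B2–B4, B4–B5

Each bag holds 3 vertices, so the decomposition has width 2, which upper-bounds the treewidth. Conversely, {1, 2, 3} is a clique of size 3, and the vertices of any clique must share a bag in every tree decomposition; so some bag has ≥ 3 vertices and tw(G) ≥ 2. Combining the bounds, tw(G) = 2.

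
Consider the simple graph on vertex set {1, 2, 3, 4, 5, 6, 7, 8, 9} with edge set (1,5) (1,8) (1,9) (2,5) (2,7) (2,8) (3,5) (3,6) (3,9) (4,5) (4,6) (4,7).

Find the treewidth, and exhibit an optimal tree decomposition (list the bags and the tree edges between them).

Treewidth 3.
One optimal decomposition is:
Bags: B1 = {2, 4, 6, 7}  B2 = {2, 4, 5, 6}  B3 = {2, 3, 5, 6}  B4 = {2, 3, 5, 8}  B5 = {1, 3, 5, 8}  B6 = {1, 3, 8, 9}
Tree: B1–B2, B2–B3, B3–B4, B4–B5, B5–B6

Every bag has size at most 4, so the width is 4 − 1 = 3 and tw(G) ≤ 3. For the lower bound: the 4 vertex sets {4,6,7}, {2}, {5}, {1,3,8,9} are disjoint, each induces a connected subgraph, and every pair is joined by at least one edge of G. Contracting each set to a single vertex therefore yields K_{4} as a minor, and since treewidth is minor-monotone, tw(G) ≥ tw(K_{4}) = 3. Combining the bounds, tw(G) = 3.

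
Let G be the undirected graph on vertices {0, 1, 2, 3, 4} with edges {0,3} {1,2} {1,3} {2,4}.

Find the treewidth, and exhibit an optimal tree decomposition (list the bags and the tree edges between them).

The largest bag has 2 vertices, giving width 1; this decomposition certifies tw(G) ≤ 1. G has an edge, so its treewidth is at least 1. Combining the bounds, tw(G) = 1.

Treewidth 1.
One optimal decomposition is:
Bags: B1 = {0, 3}  B2 = {1, 3}  B3 = {1, 2}  B4 = {2, 4}
Tree: B1–B2, B2–B3, B3–B4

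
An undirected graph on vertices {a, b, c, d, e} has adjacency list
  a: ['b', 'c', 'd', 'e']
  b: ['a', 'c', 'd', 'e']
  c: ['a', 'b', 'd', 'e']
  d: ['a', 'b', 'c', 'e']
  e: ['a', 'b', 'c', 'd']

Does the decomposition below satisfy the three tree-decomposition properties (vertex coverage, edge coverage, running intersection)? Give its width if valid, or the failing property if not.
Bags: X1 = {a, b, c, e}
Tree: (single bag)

No — vertex d appears in no bag.

A tree decomposition must satisfy three properties: every vertex lies in some bag; for every edge, both endpoints lie together in some bag; and for every vertex, the bags containing it form a connected subtree. Here vertex d appears in no bag, so the decomposition is invalid.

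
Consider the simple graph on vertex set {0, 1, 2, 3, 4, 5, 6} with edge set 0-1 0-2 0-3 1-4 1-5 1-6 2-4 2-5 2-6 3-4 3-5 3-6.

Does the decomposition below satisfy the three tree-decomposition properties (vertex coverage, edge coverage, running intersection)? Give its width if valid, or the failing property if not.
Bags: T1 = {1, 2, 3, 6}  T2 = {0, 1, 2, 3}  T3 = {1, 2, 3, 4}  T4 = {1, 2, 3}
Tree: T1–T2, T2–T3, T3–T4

A tree decomposition must satisfy three properties: every vertex lies in some bag; for every edge, both endpoints lie together in some bag; and for every vertex, the bags containing it form a connected subtree. Here vertex 5 appears in no bag, so the decomposition is invalid.

No — vertex 5 appears in no bag.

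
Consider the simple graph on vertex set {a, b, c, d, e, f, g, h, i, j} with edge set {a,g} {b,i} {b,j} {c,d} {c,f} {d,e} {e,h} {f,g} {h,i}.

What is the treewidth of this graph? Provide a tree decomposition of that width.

Treewidth 1.
One such decomposition:
Bags: B1 = {a, g}  B2 = {f, g}  B3 = {c, f}  B4 = {c, d}  B5 = {d, e}  B6 = {e, h}  B7 = {h, i}  B8 = {b, i}  B9 = {b, j}
Tree: B1–B2, B2–B3, B3–B4, B4–B5, B5–B6, B6–B7, B7–B8, B8–B9

The largest bag has 2 vertices, giving width 1; this decomposition certifies tw(G) ≤ 1. Any graph with an edge has treewidth ≥ 1, and G has the edge a–g. Hence tw(G) = 1 exactly.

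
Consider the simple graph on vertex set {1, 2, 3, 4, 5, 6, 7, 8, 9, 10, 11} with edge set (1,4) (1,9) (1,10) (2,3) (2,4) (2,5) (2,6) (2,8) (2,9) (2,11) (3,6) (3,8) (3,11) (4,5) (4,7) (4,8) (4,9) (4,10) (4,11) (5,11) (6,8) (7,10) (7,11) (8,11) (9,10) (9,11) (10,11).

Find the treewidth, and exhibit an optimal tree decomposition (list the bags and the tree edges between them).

Each bag holds 4 vertices, so the decomposition has width 3, which upper-bounds the treewidth. For the lower bound, the 4 vertices {2, 3, 8, 11} are pairwise adjacent, and any tree decomposition puts a clique entirely inside one bag — forcing width ≥ 3. Hence tw(G) = 3 exactly.

Treewidth 3.
One optimal decomposition is:
Bags: B1 = {2, 4, 8, 11}  B2 = {2, 4, 9, 11}  B3 = {4, 9, 10, 11}  B4 = {1, 4, 9, 10}  B5 = {2, 3, 8, 11}  B6 = {2, 4, 5, 11}  B7 = {4, 7, 10, 11}  B8 = {2, 3, 6, 8}
Tree: B1–B2, B2–B3, B3–B4, B1–B5, B2–B6, B3–B7, B5–B8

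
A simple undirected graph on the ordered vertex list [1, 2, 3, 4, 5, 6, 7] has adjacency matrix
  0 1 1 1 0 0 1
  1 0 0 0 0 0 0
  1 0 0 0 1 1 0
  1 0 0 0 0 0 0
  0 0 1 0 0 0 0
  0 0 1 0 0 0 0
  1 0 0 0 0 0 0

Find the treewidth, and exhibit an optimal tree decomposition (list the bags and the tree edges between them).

The largest bag has 2 vertices, giving width 1; this decomposition certifies tw(G) ≤ 1. G has an edge, so its treewidth is at least 1. Hence tw(G) = 1 exactly.

Treewidth 1.
Bags: B1 = {3, 6}  B2 = {1, 3}  B3 = {3, 5}  B4 = {1, 2}  B5 = {1, 4}  B6 = {1, 7}
Tree: B1–B2, B1–B3, B2–B4, B4–B5, B4–B6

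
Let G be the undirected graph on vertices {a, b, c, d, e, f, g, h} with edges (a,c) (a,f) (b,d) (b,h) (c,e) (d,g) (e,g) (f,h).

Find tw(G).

2

A width-2 tree decomposition is:
Bags: B1 = {d, e, g}  B2 = {b, d, e}  B3 = {b, e, h}  B4 = {e, f, h}  B5 = {a, e, f}  B6 = {a, c, e}
Tree: B1–B2, B2–B3, B3–B4, B4–B5, B5–B6
The largest bag has 3 vertices, giving width 2; this decomposition certifies tw(G) ≤ 2. For the lower bound, G contains the cycle e–g–d–b–h–f–a–c–e, so G is not a forest; only forests have treewidth ≤ 1, hence tw(G) ≥ 2. Hence tw(G) = 2 exactly.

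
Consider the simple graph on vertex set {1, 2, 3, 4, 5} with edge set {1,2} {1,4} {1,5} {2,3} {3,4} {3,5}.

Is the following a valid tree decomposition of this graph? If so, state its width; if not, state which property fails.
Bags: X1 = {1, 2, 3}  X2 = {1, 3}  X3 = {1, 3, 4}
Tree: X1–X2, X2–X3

A tree decomposition must satisfy three properties: every vertex lies in some bag; for every edge, both endpoints lie together in some bag; and for every vertex, the bags containing it form a connected subtree. Here vertex 5 appears in no bag, so the decomposition is invalid.

No — vertex 5 appears in no bag.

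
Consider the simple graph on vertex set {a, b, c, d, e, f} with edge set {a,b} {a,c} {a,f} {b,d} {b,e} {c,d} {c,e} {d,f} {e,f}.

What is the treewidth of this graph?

A width-3 tree decomposition is:
Bags: B1 = {b, c, d, f}  B2 = {b, c, e, f}  B3 = {a, b, c, f}
Tree: B1–B2, B2–B3
Each bag holds 4 vertices, so the decomposition has width 3, which upper-bounds the treewidth. For the lower bound: the 4 vertex sets {b,d}, {c,e}, {f}, {a} are disjoint, each induces a connected subgraph, and every pair is joined by at least one edge of G. Contracting each set to a single vertex therefore yields K_{4} as a minor, and since treewidth is minor-monotone, tw(G) ≥ tw(K_{4}) = 3. Hence tw(G) = 3 exactly.

3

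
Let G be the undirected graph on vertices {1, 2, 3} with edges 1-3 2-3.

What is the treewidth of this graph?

A width-1 tree decomposition is:
Bags: B1 = {1, 3}  B2 = {2, 3}
Tree: B1–B2
Every bag has size at most 2, so the width is 2 − 1 = 1 and tw(G) ≤ 1. G has an edge, so its treewidth is at least 1. The upper and lower bounds meet at 1, so that is the treewidth.

1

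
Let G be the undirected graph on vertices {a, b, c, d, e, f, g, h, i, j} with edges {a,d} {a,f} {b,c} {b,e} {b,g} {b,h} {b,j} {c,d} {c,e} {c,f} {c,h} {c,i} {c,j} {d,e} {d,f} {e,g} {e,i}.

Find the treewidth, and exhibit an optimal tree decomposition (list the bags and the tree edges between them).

Every bag has size at most 3, so the width is 3 − 1 = 2 and tw(G) ≤ 2. On the other hand G contains the 3-clique {b, e, g}. A clique must lie in a single bag of any decomposition, so no decomposition can have width below 2. Therefore the treewidth is 2.

Treewidth 2.
One optimal decomposition is:
Bags: B1 = {b, c, j}  B2 = {b, c, e}  B3 = {b, c, h}  B4 = {b, e, g}  B5 = {c, d, e}  B6 = {c, e, i}  B7 = {c, d, f}  B8 = {a, d, f}
Tree: B1–B2, B2–B3, B2–B4, B2–B5, B2–B6, B5–B7, B7–B8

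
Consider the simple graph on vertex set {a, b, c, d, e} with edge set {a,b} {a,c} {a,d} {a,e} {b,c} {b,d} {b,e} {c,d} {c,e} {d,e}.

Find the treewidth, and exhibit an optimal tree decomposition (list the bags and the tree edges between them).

Treewidth 4.
One optimal decomposition is:
Bags: B1 = {a, b, c, d, e}
Tree: (single bag)

A single bag containing all 5 vertices is trivially a valid decomposition of width 4. For the lower bound, the 5 vertices {a, b, c, d, e} are pairwise adjacent, and any tree decomposition puts a clique entirely inside one bag — forcing width ≥ 4. Hence tw(G) = 4 exactly.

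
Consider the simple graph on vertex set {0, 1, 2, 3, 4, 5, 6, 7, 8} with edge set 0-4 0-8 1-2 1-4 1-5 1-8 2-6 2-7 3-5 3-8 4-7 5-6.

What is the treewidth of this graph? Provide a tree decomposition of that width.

Every bag has size at most 4, so the width is 4 − 1 = 3 and tw(G) ≤ 3. For the lower bound: the 4 vertex sets {0,4,7}, {2}, {1}, {3,5,6,8} are disjoint, each induces a connected subgraph, and every pair is joined by at least one edge of G. Contracting each set to a single vertex therefore yields K_{4} as a minor, and since treewidth is minor-monotone, tw(G) ≥ tw(K_{4}) = 3. Hence tw(G) = 3 exactly.

Treewidth 3.
One such decomposition:
Bags: B1 = {0, 2, 4, 7}  B2 = {0, 1, 2, 4}  B3 = {0, 1, 2, 8}  B4 = {1, 2, 6, 8}  B5 = {1, 5, 6, 8}  B6 = {3, 5, 6, 8}
Tree: B1–B2, B2–B3, B3–B4, B4–B5, B5–B6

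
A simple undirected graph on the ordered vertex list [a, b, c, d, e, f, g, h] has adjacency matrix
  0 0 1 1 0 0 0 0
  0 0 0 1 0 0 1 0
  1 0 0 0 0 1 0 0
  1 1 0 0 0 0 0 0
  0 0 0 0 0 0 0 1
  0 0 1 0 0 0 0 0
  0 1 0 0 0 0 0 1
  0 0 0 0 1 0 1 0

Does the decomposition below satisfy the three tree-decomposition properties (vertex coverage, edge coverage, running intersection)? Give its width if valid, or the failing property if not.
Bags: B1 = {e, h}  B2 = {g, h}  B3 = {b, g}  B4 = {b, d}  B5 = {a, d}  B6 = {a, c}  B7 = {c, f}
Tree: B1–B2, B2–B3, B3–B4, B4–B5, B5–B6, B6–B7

Vertex coverage: the bags together contain {a, b, c, d, e, f, g, h}, the full vertex set. Edge coverage: each edge of G has both endpoints in at least one bag. Running intersection: for every vertex, the bags containing it form a connected subtree. All three properties hold, so this is a valid tree decomposition of width max|bag| − 1 = 1, and hence tw(G) ≤ 1.

Yes; width 1.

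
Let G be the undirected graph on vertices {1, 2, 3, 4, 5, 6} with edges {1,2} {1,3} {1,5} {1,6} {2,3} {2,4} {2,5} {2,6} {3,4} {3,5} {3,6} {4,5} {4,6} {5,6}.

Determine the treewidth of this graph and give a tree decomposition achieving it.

Treewidth 4.
One optimal decomposition is:
Bags: B1 = {1, 2, 3, 5, 6}  B2 = {2, 3, 4, 5, 6}
Tree: B1–B2

Each bag holds 5 vertices, so the decomposition has width 4, which upper-bounds the treewidth. On the other hand G contains the 5-clique {1, 2, 3, 5, 6}. A clique must lie in a single bag of any decomposition, so no decomposition can have width below 4. Therefore the treewidth is 4.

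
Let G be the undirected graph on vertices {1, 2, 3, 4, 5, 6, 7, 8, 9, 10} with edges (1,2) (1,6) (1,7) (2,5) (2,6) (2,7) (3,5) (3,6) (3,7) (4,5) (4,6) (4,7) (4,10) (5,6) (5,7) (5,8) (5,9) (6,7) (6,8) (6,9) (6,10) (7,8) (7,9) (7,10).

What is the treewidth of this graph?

A width-3 tree decomposition is:
Bags: B1 = {2, 5, 6, 7}  B2 = {1, 2, 6, 7}  B3 = {4, 5, 6, 7}  B4 = {5, 6, 7, 9}  B5 = {5, 6, 7, 8}  B6 = {3, 5, 6, 7}  B7 = {4, 6, 7, 10}
Tree: B1–B2, B1–B3, B3–B4, B1–B5, B1–B6, B3–B7
Each bag holds 4 vertices, so the decomposition has width 3, which upper-bounds the treewidth. On the other hand G contains the 4-clique {1, 2, 6, 7}. A clique must lie in a single bag of any decomposition, so no decomposition can have width below 3. Combining the bounds, tw(G) = 3.

3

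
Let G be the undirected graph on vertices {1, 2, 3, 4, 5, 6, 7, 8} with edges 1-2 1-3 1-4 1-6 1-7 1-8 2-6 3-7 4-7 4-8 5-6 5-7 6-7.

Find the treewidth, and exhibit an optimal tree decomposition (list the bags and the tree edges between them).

Treewidth 2.
One optimal decomposition is:
Bags: B1 = {1, 6, 7}  B2 = {1, 4, 7}  B3 = {5, 6, 7}  B4 = {1, 2, 6}  B5 = {1, 3, 7}  B6 = {1, 4, 8}
Tree: B1–B2, B1–B3, B1–B4, B1–B5, B2–B6

Each bag holds 3 vertices, so the decomposition has width 2, which upper-bounds the treewidth. For the lower bound, the 3 vertices {1, 4, 8} are pairwise adjacent, and any tree decomposition puts a clique entirely inside one bag — forcing width ≥ 2. The upper and lower bounds meet at 2, so that is the treewidth.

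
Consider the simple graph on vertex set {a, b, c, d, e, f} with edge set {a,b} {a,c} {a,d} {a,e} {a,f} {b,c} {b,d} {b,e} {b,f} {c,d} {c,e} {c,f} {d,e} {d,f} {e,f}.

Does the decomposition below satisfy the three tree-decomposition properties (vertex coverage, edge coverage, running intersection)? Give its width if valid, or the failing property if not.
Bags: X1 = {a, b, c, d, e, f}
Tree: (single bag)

Checking the three conditions: (i) the bags cover all of {a, b, c, d, e, f}; (ii) for each edge, some bag contains both endpoints; (iii) the bags containing any fixed vertex form a subtree. All hold, so the decomposition is valid with width 6 − 1 = 5.

Yes; width 5.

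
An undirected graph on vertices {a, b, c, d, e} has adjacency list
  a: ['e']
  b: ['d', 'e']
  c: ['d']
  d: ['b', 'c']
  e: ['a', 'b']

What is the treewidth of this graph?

1

A width-1 tree decomposition is:
Bags: B1 = {a, e}  B2 = {b, e}  B3 = {b, d}  B4 = {c, d}
Tree: B1–B2, B2–B3, B3–B4
Every bag has size at most 2, so the width is 2 − 1 = 1 and tw(G) ≤ 1. G has an edge, so its treewidth is at least 1. Therefore the treewidth is 1.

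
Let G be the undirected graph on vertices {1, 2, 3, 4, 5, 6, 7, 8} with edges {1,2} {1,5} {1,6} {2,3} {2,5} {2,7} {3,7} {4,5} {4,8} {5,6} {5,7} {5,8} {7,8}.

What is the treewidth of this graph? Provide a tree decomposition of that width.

Treewidth 2.
Bags: B1 = {1, 2, 5}  B2 = {2, 5, 7}  B3 = {2, 3, 7}  B4 = {5, 7, 8}  B5 = {1, 5, 6}  B6 = {4, 5, 8}
Tree: B1–B2, B2–B3, B2–B4, B1–B5, B4–B6

Each bag holds 3 vertices, so the decomposition has width 2, which upper-bounds the treewidth. Conversely, {2, 3, 7} is a clique of size 3, and the vertices of any clique must share a bag in every tree decomposition; so some bag has ≥ 3 vertices and tw(G) ≥ 2. Therefore the treewidth is 2.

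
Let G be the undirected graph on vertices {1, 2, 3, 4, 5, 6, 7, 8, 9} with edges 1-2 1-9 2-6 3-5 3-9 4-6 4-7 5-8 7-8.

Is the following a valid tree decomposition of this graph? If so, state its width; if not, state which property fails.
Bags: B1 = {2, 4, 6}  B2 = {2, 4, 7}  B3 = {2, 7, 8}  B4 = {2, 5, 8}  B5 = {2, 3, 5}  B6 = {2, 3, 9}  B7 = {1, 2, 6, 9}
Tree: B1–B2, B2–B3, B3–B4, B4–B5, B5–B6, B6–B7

A tree decomposition must satisfy three properties: every vertex lies in some bag; for every edge, both endpoints lie together in some bag; and for every vertex, the bags containing it form a connected subtree. Here bags containing vertex 6 are not connected in the tree, so the decomposition is invalid.

No — bags containing vertex 6 are not connected in the tree.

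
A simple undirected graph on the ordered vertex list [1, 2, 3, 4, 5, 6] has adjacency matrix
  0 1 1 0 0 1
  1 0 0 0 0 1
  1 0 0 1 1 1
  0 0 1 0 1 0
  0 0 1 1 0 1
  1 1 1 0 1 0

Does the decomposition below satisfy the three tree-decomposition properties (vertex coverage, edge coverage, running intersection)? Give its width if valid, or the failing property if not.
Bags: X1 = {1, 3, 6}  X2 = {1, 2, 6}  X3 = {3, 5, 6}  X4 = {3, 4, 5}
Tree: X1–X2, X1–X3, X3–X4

Every vertex of G appears in some bag (union = {1, 2, 3, 4, 5, 6}); every edge is covered by a bag; and for each vertex v the set of bags containing v is connected in the bag tree. The decomposition is therefore valid. The largest bag has 3 vertices, so the width is 2.

Yes; width 2.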